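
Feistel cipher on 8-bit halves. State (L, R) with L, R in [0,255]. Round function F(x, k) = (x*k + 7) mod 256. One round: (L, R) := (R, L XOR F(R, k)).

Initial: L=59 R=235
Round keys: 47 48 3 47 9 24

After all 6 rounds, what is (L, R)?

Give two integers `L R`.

Round 1 (k=47): L=235 R=23
Round 2 (k=48): L=23 R=188
Round 3 (k=3): L=188 R=44
Round 4 (k=47): L=44 R=167
Round 5 (k=9): L=167 R=202
Round 6 (k=24): L=202 R=80

Answer: 202 80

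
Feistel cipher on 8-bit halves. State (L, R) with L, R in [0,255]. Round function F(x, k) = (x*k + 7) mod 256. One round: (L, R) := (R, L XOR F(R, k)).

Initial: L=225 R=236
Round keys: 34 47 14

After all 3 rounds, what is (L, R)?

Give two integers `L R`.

Answer: 5 243

Derivation:
Round 1 (k=34): L=236 R=190
Round 2 (k=47): L=190 R=5
Round 3 (k=14): L=5 R=243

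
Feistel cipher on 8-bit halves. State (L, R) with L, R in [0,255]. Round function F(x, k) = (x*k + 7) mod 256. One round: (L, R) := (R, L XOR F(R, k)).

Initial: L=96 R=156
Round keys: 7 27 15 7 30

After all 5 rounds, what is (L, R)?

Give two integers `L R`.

Round 1 (k=7): L=156 R=43
Round 2 (k=27): L=43 R=12
Round 3 (k=15): L=12 R=144
Round 4 (k=7): L=144 R=251
Round 5 (k=30): L=251 R=225

Answer: 251 225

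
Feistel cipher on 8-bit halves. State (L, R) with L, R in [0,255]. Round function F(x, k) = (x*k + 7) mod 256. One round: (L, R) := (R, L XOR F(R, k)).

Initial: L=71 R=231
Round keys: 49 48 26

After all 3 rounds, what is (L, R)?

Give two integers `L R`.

Round 1 (k=49): L=231 R=121
Round 2 (k=48): L=121 R=80
Round 3 (k=26): L=80 R=94

Answer: 80 94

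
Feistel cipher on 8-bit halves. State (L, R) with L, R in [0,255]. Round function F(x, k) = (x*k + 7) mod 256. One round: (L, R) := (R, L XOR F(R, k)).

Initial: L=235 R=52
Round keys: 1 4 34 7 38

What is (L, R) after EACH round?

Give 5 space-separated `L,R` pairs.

Round 1 (k=1): L=52 R=208
Round 2 (k=4): L=208 R=115
Round 3 (k=34): L=115 R=157
Round 4 (k=7): L=157 R=33
Round 5 (k=38): L=33 R=112

Answer: 52,208 208,115 115,157 157,33 33,112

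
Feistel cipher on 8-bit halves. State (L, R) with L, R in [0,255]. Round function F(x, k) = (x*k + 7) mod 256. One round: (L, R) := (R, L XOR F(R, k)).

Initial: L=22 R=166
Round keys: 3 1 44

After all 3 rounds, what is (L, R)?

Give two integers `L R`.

Answer: 80 40

Derivation:
Round 1 (k=3): L=166 R=239
Round 2 (k=1): L=239 R=80
Round 3 (k=44): L=80 R=40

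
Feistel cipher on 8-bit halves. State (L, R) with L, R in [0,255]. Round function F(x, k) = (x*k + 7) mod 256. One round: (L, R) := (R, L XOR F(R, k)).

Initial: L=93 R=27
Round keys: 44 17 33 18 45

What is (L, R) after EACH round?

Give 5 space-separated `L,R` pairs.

Round 1 (k=44): L=27 R=246
Round 2 (k=17): L=246 R=70
Round 3 (k=33): L=70 R=251
Round 4 (k=18): L=251 R=235
Round 5 (k=45): L=235 R=173

Answer: 27,246 246,70 70,251 251,235 235,173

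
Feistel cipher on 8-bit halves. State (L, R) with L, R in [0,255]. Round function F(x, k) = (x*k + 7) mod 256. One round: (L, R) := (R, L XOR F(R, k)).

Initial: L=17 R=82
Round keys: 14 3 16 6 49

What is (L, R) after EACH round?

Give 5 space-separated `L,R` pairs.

Answer: 82,146 146,239 239,101 101,138 138,20

Derivation:
Round 1 (k=14): L=82 R=146
Round 2 (k=3): L=146 R=239
Round 3 (k=16): L=239 R=101
Round 4 (k=6): L=101 R=138
Round 5 (k=49): L=138 R=20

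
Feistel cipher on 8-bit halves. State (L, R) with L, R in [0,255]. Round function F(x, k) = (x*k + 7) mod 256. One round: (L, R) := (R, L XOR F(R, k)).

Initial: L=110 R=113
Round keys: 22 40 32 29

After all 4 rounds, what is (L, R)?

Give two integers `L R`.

Answer: 20 197

Derivation:
Round 1 (k=22): L=113 R=211
Round 2 (k=40): L=211 R=142
Round 3 (k=32): L=142 R=20
Round 4 (k=29): L=20 R=197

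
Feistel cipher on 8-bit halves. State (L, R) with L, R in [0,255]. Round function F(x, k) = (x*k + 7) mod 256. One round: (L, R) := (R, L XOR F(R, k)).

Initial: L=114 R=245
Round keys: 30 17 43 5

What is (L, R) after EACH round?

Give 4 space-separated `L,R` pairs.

Answer: 245,207 207,51 51,87 87,137

Derivation:
Round 1 (k=30): L=245 R=207
Round 2 (k=17): L=207 R=51
Round 3 (k=43): L=51 R=87
Round 4 (k=5): L=87 R=137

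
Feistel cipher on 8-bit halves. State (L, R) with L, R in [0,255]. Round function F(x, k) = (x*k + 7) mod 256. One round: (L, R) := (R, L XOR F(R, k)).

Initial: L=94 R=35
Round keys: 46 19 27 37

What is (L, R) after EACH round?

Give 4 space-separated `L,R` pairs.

Answer: 35,15 15,7 7,203 203,89

Derivation:
Round 1 (k=46): L=35 R=15
Round 2 (k=19): L=15 R=7
Round 3 (k=27): L=7 R=203
Round 4 (k=37): L=203 R=89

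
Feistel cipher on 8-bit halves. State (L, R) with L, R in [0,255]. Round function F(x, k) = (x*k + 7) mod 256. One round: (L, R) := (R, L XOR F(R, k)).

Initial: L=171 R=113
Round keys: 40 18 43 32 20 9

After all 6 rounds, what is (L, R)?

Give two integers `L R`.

Answer: 142 156

Derivation:
Round 1 (k=40): L=113 R=4
Round 2 (k=18): L=4 R=62
Round 3 (k=43): L=62 R=117
Round 4 (k=32): L=117 R=153
Round 5 (k=20): L=153 R=142
Round 6 (k=9): L=142 R=156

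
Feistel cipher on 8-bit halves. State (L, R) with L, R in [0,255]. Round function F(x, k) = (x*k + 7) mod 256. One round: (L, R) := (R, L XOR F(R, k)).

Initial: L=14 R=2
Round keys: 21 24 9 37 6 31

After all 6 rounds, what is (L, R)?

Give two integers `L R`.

Round 1 (k=21): L=2 R=63
Round 2 (k=24): L=63 R=237
Round 3 (k=9): L=237 R=99
Round 4 (k=37): L=99 R=187
Round 5 (k=6): L=187 R=10
Round 6 (k=31): L=10 R=134

Answer: 10 134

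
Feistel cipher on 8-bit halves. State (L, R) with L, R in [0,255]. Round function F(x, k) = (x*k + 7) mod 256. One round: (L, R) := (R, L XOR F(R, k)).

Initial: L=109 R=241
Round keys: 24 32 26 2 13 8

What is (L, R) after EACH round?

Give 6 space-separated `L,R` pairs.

Round 1 (k=24): L=241 R=242
Round 2 (k=32): L=242 R=182
Round 3 (k=26): L=182 R=113
Round 4 (k=2): L=113 R=95
Round 5 (k=13): L=95 R=171
Round 6 (k=8): L=171 R=0

Answer: 241,242 242,182 182,113 113,95 95,171 171,0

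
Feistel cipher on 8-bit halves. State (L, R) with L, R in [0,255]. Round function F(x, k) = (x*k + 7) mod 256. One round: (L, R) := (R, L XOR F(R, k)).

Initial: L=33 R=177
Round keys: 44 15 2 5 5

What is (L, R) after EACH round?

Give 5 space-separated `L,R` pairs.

Answer: 177,82 82,100 100,157 157,124 124,238

Derivation:
Round 1 (k=44): L=177 R=82
Round 2 (k=15): L=82 R=100
Round 3 (k=2): L=100 R=157
Round 4 (k=5): L=157 R=124
Round 5 (k=5): L=124 R=238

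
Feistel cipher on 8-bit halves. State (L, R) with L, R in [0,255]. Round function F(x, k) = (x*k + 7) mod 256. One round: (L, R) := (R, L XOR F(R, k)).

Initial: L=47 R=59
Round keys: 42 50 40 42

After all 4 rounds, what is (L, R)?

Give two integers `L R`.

Round 1 (k=42): L=59 R=154
Round 2 (k=50): L=154 R=32
Round 3 (k=40): L=32 R=157
Round 4 (k=42): L=157 R=233

Answer: 157 233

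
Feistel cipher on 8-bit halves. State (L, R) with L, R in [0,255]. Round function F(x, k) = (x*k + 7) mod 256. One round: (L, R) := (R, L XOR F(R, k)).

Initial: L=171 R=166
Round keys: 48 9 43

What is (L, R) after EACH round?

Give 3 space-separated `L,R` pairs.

Answer: 166,140 140,85 85,194

Derivation:
Round 1 (k=48): L=166 R=140
Round 2 (k=9): L=140 R=85
Round 3 (k=43): L=85 R=194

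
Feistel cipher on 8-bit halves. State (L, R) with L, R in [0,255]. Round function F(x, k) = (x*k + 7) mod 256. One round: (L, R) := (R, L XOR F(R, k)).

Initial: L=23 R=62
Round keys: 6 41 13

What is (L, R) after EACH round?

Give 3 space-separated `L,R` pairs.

Answer: 62,108 108,109 109,252

Derivation:
Round 1 (k=6): L=62 R=108
Round 2 (k=41): L=108 R=109
Round 3 (k=13): L=109 R=252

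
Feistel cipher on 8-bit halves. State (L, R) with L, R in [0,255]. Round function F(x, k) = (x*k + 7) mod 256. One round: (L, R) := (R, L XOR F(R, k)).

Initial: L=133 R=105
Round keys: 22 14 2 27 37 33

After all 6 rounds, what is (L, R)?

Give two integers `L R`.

Round 1 (k=22): L=105 R=136
Round 2 (k=14): L=136 R=30
Round 3 (k=2): L=30 R=203
Round 4 (k=27): L=203 R=110
Round 5 (k=37): L=110 R=38
Round 6 (k=33): L=38 R=131

Answer: 38 131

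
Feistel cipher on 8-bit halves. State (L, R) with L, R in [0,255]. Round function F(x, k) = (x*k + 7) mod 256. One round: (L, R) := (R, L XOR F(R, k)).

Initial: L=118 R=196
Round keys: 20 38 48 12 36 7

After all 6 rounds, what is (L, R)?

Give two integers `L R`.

Round 1 (k=20): L=196 R=33
Round 2 (k=38): L=33 R=41
Round 3 (k=48): L=41 R=150
Round 4 (k=12): L=150 R=38
Round 5 (k=36): L=38 R=201
Round 6 (k=7): L=201 R=160

Answer: 201 160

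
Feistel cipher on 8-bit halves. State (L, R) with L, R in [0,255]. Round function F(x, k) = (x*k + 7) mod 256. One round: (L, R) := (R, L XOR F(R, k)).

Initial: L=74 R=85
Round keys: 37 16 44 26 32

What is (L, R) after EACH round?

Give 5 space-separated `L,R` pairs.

Answer: 85,26 26,242 242,133 133,123 123,226

Derivation:
Round 1 (k=37): L=85 R=26
Round 2 (k=16): L=26 R=242
Round 3 (k=44): L=242 R=133
Round 4 (k=26): L=133 R=123
Round 5 (k=32): L=123 R=226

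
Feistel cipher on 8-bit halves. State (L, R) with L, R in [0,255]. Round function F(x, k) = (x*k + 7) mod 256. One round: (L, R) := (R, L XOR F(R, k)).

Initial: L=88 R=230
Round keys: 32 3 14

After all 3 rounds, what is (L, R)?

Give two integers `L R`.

Round 1 (k=32): L=230 R=159
Round 2 (k=3): L=159 R=2
Round 3 (k=14): L=2 R=188

Answer: 2 188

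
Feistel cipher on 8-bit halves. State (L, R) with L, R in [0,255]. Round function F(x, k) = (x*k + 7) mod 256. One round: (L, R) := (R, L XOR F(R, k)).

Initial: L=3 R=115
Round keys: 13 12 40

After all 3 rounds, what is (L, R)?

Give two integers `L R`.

Answer: 16 90

Derivation:
Round 1 (k=13): L=115 R=221
Round 2 (k=12): L=221 R=16
Round 3 (k=40): L=16 R=90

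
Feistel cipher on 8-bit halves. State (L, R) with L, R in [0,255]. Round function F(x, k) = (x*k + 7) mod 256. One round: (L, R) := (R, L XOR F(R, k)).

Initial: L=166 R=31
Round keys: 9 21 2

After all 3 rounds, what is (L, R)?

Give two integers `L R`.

Round 1 (k=9): L=31 R=184
Round 2 (k=21): L=184 R=0
Round 3 (k=2): L=0 R=191

Answer: 0 191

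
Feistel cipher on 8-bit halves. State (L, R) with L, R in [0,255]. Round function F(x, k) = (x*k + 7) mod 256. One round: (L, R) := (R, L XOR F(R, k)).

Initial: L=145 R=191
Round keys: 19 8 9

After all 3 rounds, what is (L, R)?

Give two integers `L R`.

Round 1 (k=19): L=191 R=165
Round 2 (k=8): L=165 R=144
Round 3 (k=9): L=144 R=178

Answer: 144 178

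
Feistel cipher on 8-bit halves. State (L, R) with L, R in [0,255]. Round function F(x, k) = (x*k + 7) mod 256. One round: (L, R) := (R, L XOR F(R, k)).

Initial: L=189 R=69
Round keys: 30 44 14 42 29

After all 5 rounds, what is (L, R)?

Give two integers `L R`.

Round 1 (k=30): L=69 R=160
Round 2 (k=44): L=160 R=194
Round 3 (k=14): L=194 R=3
Round 4 (k=42): L=3 R=71
Round 5 (k=29): L=71 R=17

Answer: 71 17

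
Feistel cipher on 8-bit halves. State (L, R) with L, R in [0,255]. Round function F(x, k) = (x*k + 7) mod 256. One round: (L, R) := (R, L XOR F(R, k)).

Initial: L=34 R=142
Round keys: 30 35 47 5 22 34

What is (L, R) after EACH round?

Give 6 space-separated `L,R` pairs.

Round 1 (k=30): L=142 R=137
Round 2 (k=35): L=137 R=76
Round 3 (k=47): L=76 R=114
Round 4 (k=5): L=114 R=13
Round 5 (k=22): L=13 R=87
Round 6 (k=34): L=87 R=152

Answer: 142,137 137,76 76,114 114,13 13,87 87,152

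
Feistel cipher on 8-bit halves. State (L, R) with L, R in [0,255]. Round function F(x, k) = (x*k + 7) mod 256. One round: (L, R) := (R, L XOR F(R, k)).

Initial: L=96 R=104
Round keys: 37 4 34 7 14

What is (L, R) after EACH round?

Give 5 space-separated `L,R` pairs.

Round 1 (k=37): L=104 R=111
Round 2 (k=4): L=111 R=171
Round 3 (k=34): L=171 R=210
Round 4 (k=7): L=210 R=110
Round 5 (k=14): L=110 R=217

Answer: 104,111 111,171 171,210 210,110 110,217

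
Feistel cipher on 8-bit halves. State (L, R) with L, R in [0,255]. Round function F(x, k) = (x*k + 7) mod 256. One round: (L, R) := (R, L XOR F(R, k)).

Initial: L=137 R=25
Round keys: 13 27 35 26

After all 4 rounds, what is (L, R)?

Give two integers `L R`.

Answer: 169 230

Derivation:
Round 1 (k=13): L=25 R=197
Round 2 (k=27): L=197 R=215
Round 3 (k=35): L=215 R=169
Round 4 (k=26): L=169 R=230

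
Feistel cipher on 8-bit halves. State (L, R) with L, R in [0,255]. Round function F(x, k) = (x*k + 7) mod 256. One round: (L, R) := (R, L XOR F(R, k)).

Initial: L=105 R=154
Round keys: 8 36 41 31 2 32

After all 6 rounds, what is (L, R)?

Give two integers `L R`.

Answer: 253 127

Derivation:
Round 1 (k=8): L=154 R=190
Round 2 (k=36): L=190 R=37
Round 3 (k=41): L=37 R=74
Round 4 (k=31): L=74 R=216
Round 5 (k=2): L=216 R=253
Round 6 (k=32): L=253 R=127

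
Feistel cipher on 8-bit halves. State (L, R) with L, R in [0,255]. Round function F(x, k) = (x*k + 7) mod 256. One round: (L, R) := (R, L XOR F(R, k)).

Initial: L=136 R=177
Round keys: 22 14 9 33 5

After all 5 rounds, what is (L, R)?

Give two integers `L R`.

Answer: 225 154

Derivation:
Round 1 (k=22): L=177 R=181
Round 2 (k=14): L=181 R=92
Round 3 (k=9): L=92 R=246
Round 4 (k=33): L=246 R=225
Round 5 (k=5): L=225 R=154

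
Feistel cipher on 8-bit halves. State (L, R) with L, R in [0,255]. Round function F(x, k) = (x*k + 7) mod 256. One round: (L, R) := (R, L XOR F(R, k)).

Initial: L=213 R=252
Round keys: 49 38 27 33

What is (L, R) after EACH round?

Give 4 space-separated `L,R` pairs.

Round 1 (k=49): L=252 R=150
Round 2 (k=38): L=150 R=183
Round 3 (k=27): L=183 R=194
Round 4 (k=33): L=194 R=190

Answer: 252,150 150,183 183,194 194,190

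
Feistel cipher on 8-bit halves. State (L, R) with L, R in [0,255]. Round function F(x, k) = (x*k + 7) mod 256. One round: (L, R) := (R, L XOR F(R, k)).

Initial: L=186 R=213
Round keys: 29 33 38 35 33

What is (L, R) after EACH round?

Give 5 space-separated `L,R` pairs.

Round 1 (k=29): L=213 R=146
Round 2 (k=33): L=146 R=12
Round 3 (k=38): L=12 R=93
Round 4 (k=35): L=93 R=178
Round 5 (k=33): L=178 R=164

Answer: 213,146 146,12 12,93 93,178 178,164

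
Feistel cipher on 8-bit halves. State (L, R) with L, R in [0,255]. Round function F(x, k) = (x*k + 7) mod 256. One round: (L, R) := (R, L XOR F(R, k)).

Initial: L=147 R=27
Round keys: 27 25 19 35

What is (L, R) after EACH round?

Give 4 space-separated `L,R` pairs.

Round 1 (k=27): L=27 R=115
Round 2 (k=25): L=115 R=89
Round 3 (k=19): L=89 R=209
Round 4 (k=35): L=209 R=195

Answer: 27,115 115,89 89,209 209,195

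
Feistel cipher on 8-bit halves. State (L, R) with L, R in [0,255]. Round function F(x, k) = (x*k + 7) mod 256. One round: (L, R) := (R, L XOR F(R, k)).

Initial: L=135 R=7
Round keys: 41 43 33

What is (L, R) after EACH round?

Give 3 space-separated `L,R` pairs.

Round 1 (k=41): L=7 R=161
Round 2 (k=43): L=161 R=21
Round 3 (k=33): L=21 R=29

Answer: 7,161 161,21 21,29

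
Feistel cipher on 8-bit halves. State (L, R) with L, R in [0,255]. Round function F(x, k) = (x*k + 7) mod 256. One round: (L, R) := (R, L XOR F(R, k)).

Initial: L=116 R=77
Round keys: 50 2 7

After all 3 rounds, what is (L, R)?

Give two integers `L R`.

Answer: 156 46

Derivation:
Round 1 (k=50): L=77 R=101
Round 2 (k=2): L=101 R=156
Round 3 (k=7): L=156 R=46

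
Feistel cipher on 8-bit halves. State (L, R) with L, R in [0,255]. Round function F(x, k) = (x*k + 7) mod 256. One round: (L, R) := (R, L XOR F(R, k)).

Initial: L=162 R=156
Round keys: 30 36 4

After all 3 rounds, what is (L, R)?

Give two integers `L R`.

Round 1 (k=30): L=156 R=237
Round 2 (k=36): L=237 R=199
Round 3 (k=4): L=199 R=206

Answer: 199 206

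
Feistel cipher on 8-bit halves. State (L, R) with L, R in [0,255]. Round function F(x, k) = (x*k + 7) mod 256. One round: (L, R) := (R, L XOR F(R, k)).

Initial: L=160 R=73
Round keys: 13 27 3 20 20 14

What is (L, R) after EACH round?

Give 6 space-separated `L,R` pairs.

Answer: 73,28 28,178 178,1 1,169 169,58 58,154

Derivation:
Round 1 (k=13): L=73 R=28
Round 2 (k=27): L=28 R=178
Round 3 (k=3): L=178 R=1
Round 4 (k=20): L=1 R=169
Round 5 (k=20): L=169 R=58
Round 6 (k=14): L=58 R=154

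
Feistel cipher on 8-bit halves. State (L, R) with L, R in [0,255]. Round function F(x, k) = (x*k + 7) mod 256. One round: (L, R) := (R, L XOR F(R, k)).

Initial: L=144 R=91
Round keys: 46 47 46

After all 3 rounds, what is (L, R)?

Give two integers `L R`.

Answer: 29 204

Derivation:
Round 1 (k=46): L=91 R=241
Round 2 (k=47): L=241 R=29
Round 3 (k=46): L=29 R=204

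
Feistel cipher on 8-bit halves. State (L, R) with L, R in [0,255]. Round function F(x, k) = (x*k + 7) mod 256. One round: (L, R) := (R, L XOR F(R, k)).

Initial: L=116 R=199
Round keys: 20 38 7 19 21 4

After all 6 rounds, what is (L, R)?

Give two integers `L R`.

Answer: 36 184

Derivation:
Round 1 (k=20): L=199 R=231
Round 2 (k=38): L=231 R=150
Round 3 (k=7): L=150 R=198
Round 4 (k=19): L=198 R=47
Round 5 (k=21): L=47 R=36
Round 6 (k=4): L=36 R=184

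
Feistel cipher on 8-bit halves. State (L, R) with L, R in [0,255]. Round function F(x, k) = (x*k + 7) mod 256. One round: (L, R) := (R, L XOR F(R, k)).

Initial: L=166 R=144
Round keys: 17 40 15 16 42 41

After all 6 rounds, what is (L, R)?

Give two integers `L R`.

Answer: 30 125

Derivation:
Round 1 (k=17): L=144 R=49
Round 2 (k=40): L=49 R=63
Round 3 (k=15): L=63 R=137
Round 4 (k=16): L=137 R=168
Round 5 (k=42): L=168 R=30
Round 6 (k=41): L=30 R=125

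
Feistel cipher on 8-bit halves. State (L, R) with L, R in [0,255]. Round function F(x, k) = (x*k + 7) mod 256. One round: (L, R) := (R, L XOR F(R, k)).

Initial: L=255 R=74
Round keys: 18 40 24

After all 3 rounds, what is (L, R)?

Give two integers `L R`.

Round 1 (k=18): L=74 R=196
Round 2 (k=40): L=196 R=237
Round 3 (k=24): L=237 R=251

Answer: 237 251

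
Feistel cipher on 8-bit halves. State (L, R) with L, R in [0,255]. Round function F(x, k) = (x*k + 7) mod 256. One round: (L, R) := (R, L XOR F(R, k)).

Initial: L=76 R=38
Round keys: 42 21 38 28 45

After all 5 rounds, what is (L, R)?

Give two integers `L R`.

Answer: 163 126

Derivation:
Round 1 (k=42): L=38 R=15
Round 2 (k=21): L=15 R=100
Round 3 (k=38): L=100 R=208
Round 4 (k=28): L=208 R=163
Round 5 (k=45): L=163 R=126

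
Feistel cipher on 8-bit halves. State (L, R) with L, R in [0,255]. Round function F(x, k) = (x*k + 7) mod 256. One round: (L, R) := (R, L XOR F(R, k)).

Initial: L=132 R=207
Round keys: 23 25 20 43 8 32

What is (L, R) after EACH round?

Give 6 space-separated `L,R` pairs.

Round 1 (k=23): L=207 R=36
Round 2 (k=25): L=36 R=68
Round 3 (k=20): L=68 R=115
Round 4 (k=43): L=115 R=28
Round 5 (k=8): L=28 R=148
Round 6 (k=32): L=148 R=155

Answer: 207,36 36,68 68,115 115,28 28,148 148,155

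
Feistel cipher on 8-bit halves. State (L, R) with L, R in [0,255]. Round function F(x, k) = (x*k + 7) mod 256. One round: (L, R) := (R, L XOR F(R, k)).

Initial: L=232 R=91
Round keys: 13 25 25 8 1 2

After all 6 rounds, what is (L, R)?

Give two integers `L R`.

Round 1 (k=13): L=91 R=78
Round 2 (k=25): L=78 R=254
Round 3 (k=25): L=254 R=155
Round 4 (k=8): L=155 R=33
Round 5 (k=1): L=33 R=179
Round 6 (k=2): L=179 R=76

Answer: 179 76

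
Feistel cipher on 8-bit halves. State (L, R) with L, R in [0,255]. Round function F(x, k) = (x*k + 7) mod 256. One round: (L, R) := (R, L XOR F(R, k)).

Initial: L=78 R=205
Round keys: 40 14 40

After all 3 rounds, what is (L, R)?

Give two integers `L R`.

Round 1 (k=40): L=205 R=65
Round 2 (k=14): L=65 R=88
Round 3 (k=40): L=88 R=134

Answer: 88 134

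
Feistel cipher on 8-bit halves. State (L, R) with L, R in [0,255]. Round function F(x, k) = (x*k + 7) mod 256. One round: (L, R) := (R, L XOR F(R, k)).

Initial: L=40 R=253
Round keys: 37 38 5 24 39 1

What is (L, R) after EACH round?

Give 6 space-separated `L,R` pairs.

Round 1 (k=37): L=253 R=176
Round 2 (k=38): L=176 R=218
Round 3 (k=5): L=218 R=249
Round 4 (k=24): L=249 R=133
Round 5 (k=39): L=133 R=179
Round 6 (k=1): L=179 R=63

Answer: 253,176 176,218 218,249 249,133 133,179 179,63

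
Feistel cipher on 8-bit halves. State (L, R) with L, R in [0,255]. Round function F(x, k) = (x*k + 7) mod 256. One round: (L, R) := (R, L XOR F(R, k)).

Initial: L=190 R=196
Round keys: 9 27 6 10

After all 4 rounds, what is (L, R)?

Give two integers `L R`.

Answer: 54 25

Derivation:
Round 1 (k=9): L=196 R=85
Round 2 (k=27): L=85 R=58
Round 3 (k=6): L=58 R=54
Round 4 (k=10): L=54 R=25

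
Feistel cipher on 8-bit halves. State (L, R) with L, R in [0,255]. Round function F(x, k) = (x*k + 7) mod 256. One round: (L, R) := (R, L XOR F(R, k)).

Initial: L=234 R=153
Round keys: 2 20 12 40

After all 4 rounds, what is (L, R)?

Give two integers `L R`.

Round 1 (k=2): L=153 R=211
Round 2 (k=20): L=211 R=26
Round 3 (k=12): L=26 R=236
Round 4 (k=40): L=236 R=253

Answer: 236 253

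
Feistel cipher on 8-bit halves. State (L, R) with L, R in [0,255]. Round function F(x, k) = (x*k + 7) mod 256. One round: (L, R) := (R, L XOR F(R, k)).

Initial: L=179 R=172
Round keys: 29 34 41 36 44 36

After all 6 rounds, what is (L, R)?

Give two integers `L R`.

Answer: 141 63

Derivation:
Round 1 (k=29): L=172 R=48
Round 2 (k=34): L=48 R=203
Round 3 (k=41): L=203 R=186
Round 4 (k=36): L=186 R=228
Round 5 (k=44): L=228 R=141
Round 6 (k=36): L=141 R=63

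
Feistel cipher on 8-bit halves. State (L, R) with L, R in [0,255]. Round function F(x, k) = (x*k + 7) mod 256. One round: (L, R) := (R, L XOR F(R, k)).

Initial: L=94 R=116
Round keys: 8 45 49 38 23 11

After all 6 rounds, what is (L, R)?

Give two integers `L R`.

Answer: 58 86

Derivation:
Round 1 (k=8): L=116 R=249
Round 2 (k=45): L=249 R=184
Round 3 (k=49): L=184 R=198
Round 4 (k=38): L=198 R=211
Round 5 (k=23): L=211 R=58
Round 6 (k=11): L=58 R=86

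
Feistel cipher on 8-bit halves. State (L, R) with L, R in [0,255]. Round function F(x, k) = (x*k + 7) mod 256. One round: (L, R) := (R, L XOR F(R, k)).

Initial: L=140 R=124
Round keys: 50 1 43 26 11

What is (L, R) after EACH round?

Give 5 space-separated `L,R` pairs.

Answer: 124,179 179,198 198,250 250,173 173,140

Derivation:
Round 1 (k=50): L=124 R=179
Round 2 (k=1): L=179 R=198
Round 3 (k=43): L=198 R=250
Round 4 (k=26): L=250 R=173
Round 5 (k=11): L=173 R=140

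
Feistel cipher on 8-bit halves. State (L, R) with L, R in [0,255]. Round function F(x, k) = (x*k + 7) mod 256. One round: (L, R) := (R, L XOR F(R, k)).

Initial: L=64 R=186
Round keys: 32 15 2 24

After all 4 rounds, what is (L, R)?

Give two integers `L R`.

Round 1 (k=32): L=186 R=7
Round 2 (k=15): L=7 R=202
Round 3 (k=2): L=202 R=156
Round 4 (k=24): L=156 R=109

Answer: 156 109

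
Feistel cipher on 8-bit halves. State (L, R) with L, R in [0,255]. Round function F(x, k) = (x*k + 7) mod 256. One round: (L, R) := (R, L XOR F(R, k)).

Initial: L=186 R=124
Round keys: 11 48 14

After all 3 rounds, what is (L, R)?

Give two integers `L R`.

Answer: 75 192

Derivation:
Round 1 (k=11): L=124 R=225
Round 2 (k=48): L=225 R=75
Round 3 (k=14): L=75 R=192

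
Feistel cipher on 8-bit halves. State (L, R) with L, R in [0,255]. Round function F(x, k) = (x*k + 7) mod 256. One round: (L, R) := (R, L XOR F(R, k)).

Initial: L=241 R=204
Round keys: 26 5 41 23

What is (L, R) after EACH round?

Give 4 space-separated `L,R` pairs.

Answer: 204,78 78,65 65,62 62,216

Derivation:
Round 1 (k=26): L=204 R=78
Round 2 (k=5): L=78 R=65
Round 3 (k=41): L=65 R=62
Round 4 (k=23): L=62 R=216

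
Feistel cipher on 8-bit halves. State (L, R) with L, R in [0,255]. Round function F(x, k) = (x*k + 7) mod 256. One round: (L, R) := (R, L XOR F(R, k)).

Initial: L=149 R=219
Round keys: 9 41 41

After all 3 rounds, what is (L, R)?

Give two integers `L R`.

Answer: 85 139

Derivation:
Round 1 (k=9): L=219 R=47
Round 2 (k=41): L=47 R=85
Round 3 (k=41): L=85 R=139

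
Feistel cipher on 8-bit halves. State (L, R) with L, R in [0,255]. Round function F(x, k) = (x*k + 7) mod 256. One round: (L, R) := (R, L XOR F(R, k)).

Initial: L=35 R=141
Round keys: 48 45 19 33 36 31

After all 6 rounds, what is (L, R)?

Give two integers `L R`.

Answer: 226 55

Derivation:
Round 1 (k=48): L=141 R=84
Round 2 (k=45): L=84 R=70
Round 3 (k=19): L=70 R=109
Round 4 (k=33): L=109 R=82
Round 5 (k=36): L=82 R=226
Round 6 (k=31): L=226 R=55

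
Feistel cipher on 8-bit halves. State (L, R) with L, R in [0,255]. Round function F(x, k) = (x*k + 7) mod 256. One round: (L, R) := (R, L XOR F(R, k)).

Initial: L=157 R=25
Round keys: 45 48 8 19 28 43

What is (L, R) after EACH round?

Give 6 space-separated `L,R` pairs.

Answer: 25,241 241,46 46,134 134,215 215,13 13,225

Derivation:
Round 1 (k=45): L=25 R=241
Round 2 (k=48): L=241 R=46
Round 3 (k=8): L=46 R=134
Round 4 (k=19): L=134 R=215
Round 5 (k=28): L=215 R=13
Round 6 (k=43): L=13 R=225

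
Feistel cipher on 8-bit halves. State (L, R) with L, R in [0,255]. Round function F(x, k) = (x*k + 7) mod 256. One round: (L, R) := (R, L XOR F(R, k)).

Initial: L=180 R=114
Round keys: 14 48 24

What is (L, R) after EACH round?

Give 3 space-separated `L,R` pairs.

Answer: 114,247 247,37 37,136

Derivation:
Round 1 (k=14): L=114 R=247
Round 2 (k=48): L=247 R=37
Round 3 (k=24): L=37 R=136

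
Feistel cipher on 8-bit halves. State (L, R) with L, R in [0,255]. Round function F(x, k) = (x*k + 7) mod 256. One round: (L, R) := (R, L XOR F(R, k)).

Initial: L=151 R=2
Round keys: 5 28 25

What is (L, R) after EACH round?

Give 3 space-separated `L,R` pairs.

Answer: 2,134 134,173 173,106

Derivation:
Round 1 (k=5): L=2 R=134
Round 2 (k=28): L=134 R=173
Round 3 (k=25): L=173 R=106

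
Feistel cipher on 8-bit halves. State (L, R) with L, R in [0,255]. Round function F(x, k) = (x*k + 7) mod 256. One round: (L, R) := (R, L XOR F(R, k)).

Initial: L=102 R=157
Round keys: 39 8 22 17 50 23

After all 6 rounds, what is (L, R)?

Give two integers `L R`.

Answer: 184 187

Derivation:
Round 1 (k=39): L=157 R=148
Round 2 (k=8): L=148 R=58
Round 3 (k=22): L=58 R=151
Round 4 (k=17): L=151 R=52
Round 5 (k=50): L=52 R=184
Round 6 (k=23): L=184 R=187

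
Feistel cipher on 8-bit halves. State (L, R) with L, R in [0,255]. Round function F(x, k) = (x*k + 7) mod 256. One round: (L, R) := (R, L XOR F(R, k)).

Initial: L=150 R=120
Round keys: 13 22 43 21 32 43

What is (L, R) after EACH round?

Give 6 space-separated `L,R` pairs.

Answer: 120,137 137,181 181,231 231,79 79,0 0,72

Derivation:
Round 1 (k=13): L=120 R=137
Round 2 (k=22): L=137 R=181
Round 3 (k=43): L=181 R=231
Round 4 (k=21): L=231 R=79
Round 5 (k=32): L=79 R=0
Round 6 (k=43): L=0 R=72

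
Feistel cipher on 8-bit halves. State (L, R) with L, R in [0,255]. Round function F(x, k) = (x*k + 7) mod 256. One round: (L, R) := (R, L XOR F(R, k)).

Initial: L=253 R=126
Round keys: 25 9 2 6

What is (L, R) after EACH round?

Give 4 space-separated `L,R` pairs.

Round 1 (k=25): L=126 R=168
Round 2 (k=9): L=168 R=145
Round 3 (k=2): L=145 R=129
Round 4 (k=6): L=129 R=156

Answer: 126,168 168,145 145,129 129,156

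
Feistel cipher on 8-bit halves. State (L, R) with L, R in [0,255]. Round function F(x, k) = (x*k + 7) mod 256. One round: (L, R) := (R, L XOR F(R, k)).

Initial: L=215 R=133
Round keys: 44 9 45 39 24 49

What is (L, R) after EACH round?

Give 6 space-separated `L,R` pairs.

Round 1 (k=44): L=133 R=52
Round 2 (k=9): L=52 R=94
Round 3 (k=45): L=94 R=185
Round 4 (k=39): L=185 R=104
Round 5 (k=24): L=104 R=126
Round 6 (k=49): L=126 R=77

Answer: 133,52 52,94 94,185 185,104 104,126 126,77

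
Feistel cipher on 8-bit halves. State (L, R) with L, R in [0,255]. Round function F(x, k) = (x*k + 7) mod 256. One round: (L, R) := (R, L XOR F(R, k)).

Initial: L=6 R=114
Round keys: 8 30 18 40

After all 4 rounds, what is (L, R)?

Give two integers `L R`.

Round 1 (k=8): L=114 R=145
Round 2 (k=30): L=145 R=119
Round 3 (k=18): L=119 R=244
Round 4 (k=40): L=244 R=80

Answer: 244 80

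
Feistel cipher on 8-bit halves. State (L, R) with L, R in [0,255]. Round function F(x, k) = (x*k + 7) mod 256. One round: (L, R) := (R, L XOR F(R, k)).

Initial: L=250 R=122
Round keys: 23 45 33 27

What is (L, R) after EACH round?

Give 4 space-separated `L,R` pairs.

Answer: 122,7 7,56 56,56 56,215

Derivation:
Round 1 (k=23): L=122 R=7
Round 2 (k=45): L=7 R=56
Round 3 (k=33): L=56 R=56
Round 4 (k=27): L=56 R=215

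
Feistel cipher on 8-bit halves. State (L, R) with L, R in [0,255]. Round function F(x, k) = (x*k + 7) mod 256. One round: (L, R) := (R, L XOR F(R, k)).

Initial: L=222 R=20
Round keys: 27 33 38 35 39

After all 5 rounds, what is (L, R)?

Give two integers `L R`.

Round 1 (k=27): L=20 R=253
Round 2 (k=33): L=253 R=176
Round 3 (k=38): L=176 R=218
Round 4 (k=35): L=218 R=101
Round 5 (k=39): L=101 R=176

Answer: 101 176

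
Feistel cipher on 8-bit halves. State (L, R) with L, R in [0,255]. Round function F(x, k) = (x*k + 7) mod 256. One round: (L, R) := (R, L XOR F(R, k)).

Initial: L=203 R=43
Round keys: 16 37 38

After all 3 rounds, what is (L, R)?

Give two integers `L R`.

Round 1 (k=16): L=43 R=124
Round 2 (k=37): L=124 R=216
Round 3 (k=38): L=216 R=107

Answer: 216 107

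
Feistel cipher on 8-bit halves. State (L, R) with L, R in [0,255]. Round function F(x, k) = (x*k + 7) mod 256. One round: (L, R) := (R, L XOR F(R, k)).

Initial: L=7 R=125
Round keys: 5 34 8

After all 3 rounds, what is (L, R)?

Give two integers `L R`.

Answer: 152 184

Derivation:
Round 1 (k=5): L=125 R=127
Round 2 (k=34): L=127 R=152
Round 3 (k=8): L=152 R=184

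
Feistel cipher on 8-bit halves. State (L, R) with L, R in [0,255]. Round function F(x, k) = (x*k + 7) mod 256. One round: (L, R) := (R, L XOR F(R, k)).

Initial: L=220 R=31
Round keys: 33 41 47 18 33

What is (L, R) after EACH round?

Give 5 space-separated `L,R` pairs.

Answer: 31,218 218,238 238,99 99,19 19,25

Derivation:
Round 1 (k=33): L=31 R=218
Round 2 (k=41): L=218 R=238
Round 3 (k=47): L=238 R=99
Round 4 (k=18): L=99 R=19
Round 5 (k=33): L=19 R=25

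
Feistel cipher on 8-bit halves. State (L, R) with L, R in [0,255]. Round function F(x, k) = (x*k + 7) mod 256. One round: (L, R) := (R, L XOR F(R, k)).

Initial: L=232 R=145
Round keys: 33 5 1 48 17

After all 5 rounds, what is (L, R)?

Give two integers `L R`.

Answer: 113 213

Derivation:
Round 1 (k=33): L=145 R=80
Round 2 (k=5): L=80 R=6
Round 3 (k=1): L=6 R=93
Round 4 (k=48): L=93 R=113
Round 5 (k=17): L=113 R=213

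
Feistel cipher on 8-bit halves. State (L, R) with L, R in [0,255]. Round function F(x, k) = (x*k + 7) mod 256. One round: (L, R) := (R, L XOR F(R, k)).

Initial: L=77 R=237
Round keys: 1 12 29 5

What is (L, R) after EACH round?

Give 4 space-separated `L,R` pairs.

Answer: 237,185 185,94 94,20 20,53

Derivation:
Round 1 (k=1): L=237 R=185
Round 2 (k=12): L=185 R=94
Round 3 (k=29): L=94 R=20
Round 4 (k=5): L=20 R=53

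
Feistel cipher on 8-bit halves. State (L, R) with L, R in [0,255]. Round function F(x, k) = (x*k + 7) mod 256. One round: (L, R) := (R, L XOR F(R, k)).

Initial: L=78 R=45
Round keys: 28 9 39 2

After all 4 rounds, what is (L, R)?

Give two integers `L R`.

Round 1 (k=28): L=45 R=189
Round 2 (k=9): L=189 R=129
Round 3 (k=39): L=129 R=19
Round 4 (k=2): L=19 R=172

Answer: 19 172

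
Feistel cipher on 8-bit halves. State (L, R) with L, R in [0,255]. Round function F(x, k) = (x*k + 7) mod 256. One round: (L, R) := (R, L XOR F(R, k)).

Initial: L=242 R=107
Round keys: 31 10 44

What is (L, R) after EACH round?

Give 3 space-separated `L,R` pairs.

Answer: 107,14 14,248 248,169

Derivation:
Round 1 (k=31): L=107 R=14
Round 2 (k=10): L=14 R=248
Round 3 (k=44): L=248 R=169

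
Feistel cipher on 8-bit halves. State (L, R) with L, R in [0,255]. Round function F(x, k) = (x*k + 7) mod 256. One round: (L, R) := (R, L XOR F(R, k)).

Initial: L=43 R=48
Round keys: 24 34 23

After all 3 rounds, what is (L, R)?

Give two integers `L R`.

Answer: 239 44

Derivation:
Round 1 (k=24): L=48 R=172
Round 2 (k=34): L=172 R=239
Round 3 (k=23): L=239 R=44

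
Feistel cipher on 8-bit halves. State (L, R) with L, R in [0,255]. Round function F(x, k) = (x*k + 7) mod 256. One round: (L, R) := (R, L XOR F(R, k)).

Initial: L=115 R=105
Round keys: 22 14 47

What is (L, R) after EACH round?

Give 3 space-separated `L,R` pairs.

Answer: 105,126 126,130 130,155

Derivation:
Round 1 (k=22): L=105 R=126
Round 2 (k=14): L=126 R=130
Round 3 (k=47): L=130 R=155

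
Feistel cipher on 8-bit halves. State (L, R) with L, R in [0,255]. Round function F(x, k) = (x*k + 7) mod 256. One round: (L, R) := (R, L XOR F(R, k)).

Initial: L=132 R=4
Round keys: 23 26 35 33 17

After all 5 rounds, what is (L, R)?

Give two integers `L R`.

Answer: 101 201

Derivation:
Round 1 (k=23): L=4 R=231
Round 2 (k=26): L=231 R=121
Round 3 (k=35): L=121 R=117
Round 4 (k=33): L=117 R=101
Round 5 (k=17): L=101 R=201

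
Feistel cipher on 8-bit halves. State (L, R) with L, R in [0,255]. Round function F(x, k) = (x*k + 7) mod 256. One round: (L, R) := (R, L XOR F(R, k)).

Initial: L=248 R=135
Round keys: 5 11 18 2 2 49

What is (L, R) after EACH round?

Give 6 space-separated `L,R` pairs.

Round 1 (k=5): L=135 R=82
Round 2 (k=11): L=82 R=10
Round 3 (k=18): L=10 R=233
Round 4 (k=2): L=233 R=211
Round 5 (k=2): L=211 R=68
Round 6 (k=49): L=68 R=216

Answer: 135,82 82,10 10,233 233,211 211,68 68,216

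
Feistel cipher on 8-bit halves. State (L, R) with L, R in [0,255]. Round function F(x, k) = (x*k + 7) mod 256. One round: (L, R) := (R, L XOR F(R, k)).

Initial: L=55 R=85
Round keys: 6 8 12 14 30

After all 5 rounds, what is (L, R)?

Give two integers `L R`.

Answer: 191 68

Derivation:
Round 1 (k=6): L=85 R=50
Round 2 (k=8): L=50 R=194
Round 3 (k=12): L=194 R=45
Round 4 (k=14): L=45 R=191
Round 5 (k=30): L=191 R=68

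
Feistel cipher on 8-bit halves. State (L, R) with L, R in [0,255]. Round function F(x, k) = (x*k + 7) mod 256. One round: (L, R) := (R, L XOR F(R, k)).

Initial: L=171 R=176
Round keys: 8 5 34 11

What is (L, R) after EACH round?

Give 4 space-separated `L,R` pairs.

Answer: 176,44 44,83 83,33 33,33

Derivation:
Round 1 (k=8): L=176 R=44
Round 2 (k=5): L=44 R=83
Round 3 (k=34): L=83 R=33
Round 4 (k=11): L=33 R=33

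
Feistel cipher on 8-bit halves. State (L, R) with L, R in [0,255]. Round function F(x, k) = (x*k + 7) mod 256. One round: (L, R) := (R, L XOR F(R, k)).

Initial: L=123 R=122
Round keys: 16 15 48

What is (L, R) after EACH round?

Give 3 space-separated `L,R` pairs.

Round 1 (k=16): L=122 R=220
Round 2 (k=15): L=220 R=145
Round 3 (k=48): L=145 R=235

Answer: 122,220 220,145 145,235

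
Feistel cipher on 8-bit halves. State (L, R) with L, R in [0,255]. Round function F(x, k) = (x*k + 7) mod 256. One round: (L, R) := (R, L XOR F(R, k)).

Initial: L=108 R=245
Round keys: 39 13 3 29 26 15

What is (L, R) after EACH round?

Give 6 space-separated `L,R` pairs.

Answer: 245,54 54,48 48,161 161,116 116,110 110,13

Derivation:
Round 1 (k=39): L=245 R=54
Round 2 (k=13): L=54 R=48
Round 3 (k=3): L=48 R=161
Round 4 (k=29): L=161 R=116
Round 5 (k=26): L=116 R=110
Round 6 (k=15): L=110 R=13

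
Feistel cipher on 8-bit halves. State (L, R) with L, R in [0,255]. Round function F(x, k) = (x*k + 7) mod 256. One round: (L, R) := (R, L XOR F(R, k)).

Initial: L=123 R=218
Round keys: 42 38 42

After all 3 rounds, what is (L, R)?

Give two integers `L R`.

Answer: 253 57

Derivation:
Round 1 (k=42): L=218 R=176
Round 2 (k=38): L=176 R=253
Round 3 (k=42): L=253 R=57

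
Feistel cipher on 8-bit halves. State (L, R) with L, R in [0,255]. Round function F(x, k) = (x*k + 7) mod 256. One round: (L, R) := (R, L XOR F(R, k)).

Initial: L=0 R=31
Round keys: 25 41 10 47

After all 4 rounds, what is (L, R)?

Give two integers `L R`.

Round 1 (k=25): L=31 R=14
Round 2 (k=41): L=14 R=90
Round 3 (k=10): L=90 R=133
Round 4 (k=47): L=133 R=40

Answer: 133 40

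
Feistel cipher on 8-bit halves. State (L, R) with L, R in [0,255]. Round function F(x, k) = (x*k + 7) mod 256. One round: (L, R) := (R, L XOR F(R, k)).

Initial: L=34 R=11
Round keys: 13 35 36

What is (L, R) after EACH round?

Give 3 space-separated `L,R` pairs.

Answer: 11,180 180,168 168,19

Derivation:
Round 1 (k=13): L=11 R=180
Round 2 (k=35): L=180 R=168
Round 3 (k=36): L=168 R=19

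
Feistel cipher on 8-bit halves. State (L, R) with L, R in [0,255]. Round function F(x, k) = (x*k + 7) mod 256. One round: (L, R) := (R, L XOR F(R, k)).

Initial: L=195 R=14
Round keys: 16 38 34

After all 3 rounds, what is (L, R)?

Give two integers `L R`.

Answer: 81 237

Derivation:
Round 1 (k=16): L=14 R=36
Round 2 (k=38): L=36 R=81
Round 3 (k=34): L=81 R=237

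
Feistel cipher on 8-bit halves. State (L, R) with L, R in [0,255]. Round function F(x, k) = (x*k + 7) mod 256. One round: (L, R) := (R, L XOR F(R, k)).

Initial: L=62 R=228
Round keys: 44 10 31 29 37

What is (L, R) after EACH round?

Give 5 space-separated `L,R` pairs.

Answer: 228,9 9,133 133,43 43,99 99,125

Derivation:
Round 1 (k=44): L=228 R=9
Round 2 (k=10): L=9 R=133
Round 3 (k=31): L=133 R=43
Round 4 (k=29): L=43 R=99
Round 5 (k=37): L=99 R=125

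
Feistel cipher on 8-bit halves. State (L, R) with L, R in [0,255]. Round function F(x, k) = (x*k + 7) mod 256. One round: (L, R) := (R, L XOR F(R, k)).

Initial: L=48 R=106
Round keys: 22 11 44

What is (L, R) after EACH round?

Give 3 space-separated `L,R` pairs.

Round 1 (k=22): L=106 R=19
Round 2 (k=11): L=19 R=178
Round 3 (k=44): L=178 R=140

Answer: 106,19 19,178 178,140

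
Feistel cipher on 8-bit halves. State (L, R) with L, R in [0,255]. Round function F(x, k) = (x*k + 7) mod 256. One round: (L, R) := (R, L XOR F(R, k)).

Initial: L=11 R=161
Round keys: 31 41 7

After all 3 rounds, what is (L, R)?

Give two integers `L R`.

Answer: 61 63

Derivation:
Round 1 (k=31): L=161 R=141
Round 2 (k=41): L=141 R=61
Round 3 (k=7): L=61 R=63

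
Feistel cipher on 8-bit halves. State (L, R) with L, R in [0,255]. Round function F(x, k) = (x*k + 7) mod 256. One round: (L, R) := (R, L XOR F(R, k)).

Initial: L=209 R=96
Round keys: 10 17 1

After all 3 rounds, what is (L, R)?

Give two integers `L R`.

Answer: 29 50

Derivation:
Round 1 (k=10): L=96 R=22
Round 2 (k=17): L=22 R=29
Round 3 (k=1): L=29 R=50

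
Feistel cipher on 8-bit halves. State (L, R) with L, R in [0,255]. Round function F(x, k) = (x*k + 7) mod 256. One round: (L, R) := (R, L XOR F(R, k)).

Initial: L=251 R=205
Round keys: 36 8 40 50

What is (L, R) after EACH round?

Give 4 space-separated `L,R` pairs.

Round 1 (k=36): L=205 R=32
Round 2 (k=8): L=32 R=202
Round 3 (k=40): L=202 R=183
Round 4 (k=50): L=183 R=15

Answer: 205,32 32,202 202,183 183,15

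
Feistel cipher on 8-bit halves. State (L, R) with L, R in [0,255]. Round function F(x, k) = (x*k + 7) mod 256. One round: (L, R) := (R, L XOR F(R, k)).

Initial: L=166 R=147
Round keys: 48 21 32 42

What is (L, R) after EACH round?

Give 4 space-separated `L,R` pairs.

Round 1 (k=48): L=147 R=49
Round 2 (k=21): L=49 R=159
Round 3 (k=32): L=159 R=214
Round 4 (k=42): L=214 R=188

Answer: 147,49 49,159 159,214 214,188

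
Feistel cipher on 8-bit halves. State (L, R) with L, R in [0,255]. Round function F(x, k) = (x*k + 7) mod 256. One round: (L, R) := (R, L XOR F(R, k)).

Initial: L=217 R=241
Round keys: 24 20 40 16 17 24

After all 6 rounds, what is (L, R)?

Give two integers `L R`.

Round 1 (k=24): L=241 R=70
Round 2 (k=20): L=70 R=142
Round 3 (k=40): L=142 R=113
Round 4 (k=16): L=113 R=153
Round 5 (k=17): L=153 R=65
Round 6 (k=24): L=65 R=134

Answer: 65 134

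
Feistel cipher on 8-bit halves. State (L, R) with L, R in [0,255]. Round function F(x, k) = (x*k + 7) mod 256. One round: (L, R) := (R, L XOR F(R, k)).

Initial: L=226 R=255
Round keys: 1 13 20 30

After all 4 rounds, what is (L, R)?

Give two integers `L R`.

Round 1 (k=1): L=255 R=228
Round 2 (k=13): L=228 R=100
Round 3 (k=20): L=100 R=51
Round 4 (k=30): L=51 R=101

Answer: 51 101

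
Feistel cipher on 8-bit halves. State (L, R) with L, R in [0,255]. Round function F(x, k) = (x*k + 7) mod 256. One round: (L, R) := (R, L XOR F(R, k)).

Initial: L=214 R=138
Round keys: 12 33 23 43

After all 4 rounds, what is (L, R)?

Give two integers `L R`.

Answer: 180 25

Derivation:
Round 1 (k=12): L=138 R=169
Round 2 (k=33): L=169 R=90
Round 3 (k=23): L=90 R=180
Round 4 (k=43): L=180 R=25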